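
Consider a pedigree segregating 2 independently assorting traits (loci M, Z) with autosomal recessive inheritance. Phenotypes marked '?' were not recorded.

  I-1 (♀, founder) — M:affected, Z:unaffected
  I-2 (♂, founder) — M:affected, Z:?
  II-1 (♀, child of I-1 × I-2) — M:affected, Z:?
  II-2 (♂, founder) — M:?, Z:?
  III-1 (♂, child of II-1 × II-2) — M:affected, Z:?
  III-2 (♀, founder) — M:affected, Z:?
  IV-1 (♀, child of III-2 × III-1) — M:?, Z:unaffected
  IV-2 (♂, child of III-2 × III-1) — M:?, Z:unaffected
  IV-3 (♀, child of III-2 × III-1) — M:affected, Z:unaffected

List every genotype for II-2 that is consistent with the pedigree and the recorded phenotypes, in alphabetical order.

M/I-1 aff ·: mm
M/I-2 aff ·: mm
M/II-1 aff I-1×I-2: mm
M/II-2 ? ·: Mm|mm
M/III-1 aff II-1×II-2: mm
M/III-2 aff ·: mm
M/IV-1 ? III-2×III-1: mm
M/IV-2 ? III-2×III-1: mm
M/IV-3 aff III-2×III-1: mm
⇒ M over [I-1,I-2,II-1,II-2,III-1,III-2,IV-1,IV-2,IV-3]: 2 consistent
Z/I-1 un ·: ZZ|Zz
Z/I-2 ? ·: ZZ|Zz|zz
Z/II-1 ? I-1×I-2: ZZ|Zz|zz
Z/II-2 ? ·: ZZ|Zz|zz
Z/III-1 ? II-1×II-2: ZZ|Zz|zz
Z/III-2 ? ·: ZZ|Zz|zz
Z/IV-1 un III-2×III-1: ZZ|Zz
Z/IV-2 un III-2×III-1: ZZ|Zz
Z/IV-3 un III-2×III-1: ZZ|Zz
⇒ Z over [I-1,I-2,II-1,II-2,III-1,III-2,IV-1,IV-2,IV-3]: 667 consistent

II-2 ∈ {Mm ZZ, Mm Zz, Mm zz, mm ZZ, mm Zz, mm zz}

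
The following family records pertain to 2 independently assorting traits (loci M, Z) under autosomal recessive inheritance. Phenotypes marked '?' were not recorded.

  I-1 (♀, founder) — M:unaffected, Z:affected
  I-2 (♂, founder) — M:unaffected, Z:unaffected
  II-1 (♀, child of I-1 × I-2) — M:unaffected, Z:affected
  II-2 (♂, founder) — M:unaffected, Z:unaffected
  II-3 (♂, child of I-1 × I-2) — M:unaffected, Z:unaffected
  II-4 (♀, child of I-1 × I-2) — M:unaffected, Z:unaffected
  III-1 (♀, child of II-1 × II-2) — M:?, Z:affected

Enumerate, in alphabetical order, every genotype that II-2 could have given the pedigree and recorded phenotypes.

II-2 ∈ {MM Zz, Mm Zz}

M/I-1 un ·: MM|Mm
M/I-2 un ·: MM|Mm
M/II-1 un I-1×I-2: MM|Mm
M/II-2 un ·: MM|Mm
M/II-3 un I-1×I-2: MM|Mm
M/II-4 un I-1×I-2: MM|Mm
M/III-1 ? II-1×II-2: MM|Mm|mm
⇒ M over [I-1,I-2,II-1,II-2,II-3,II-4,III-1]: 99 consistent
Z/I-1 aff ·: zz
Z/I-2 un ·: Zz
Z/II-1 aff I-1×I-2: zz
Z/II-2 un ·: Zz
Z/II-3 un I-1×I-2: Zz
Z/II-4 un I-1×I-2: Zz
Z/III-1 aff II-1×II-2: zz
⇒ Z over [I-1,I-2,II-1,II-2,II-3,II-4,III-1]: 1 consistent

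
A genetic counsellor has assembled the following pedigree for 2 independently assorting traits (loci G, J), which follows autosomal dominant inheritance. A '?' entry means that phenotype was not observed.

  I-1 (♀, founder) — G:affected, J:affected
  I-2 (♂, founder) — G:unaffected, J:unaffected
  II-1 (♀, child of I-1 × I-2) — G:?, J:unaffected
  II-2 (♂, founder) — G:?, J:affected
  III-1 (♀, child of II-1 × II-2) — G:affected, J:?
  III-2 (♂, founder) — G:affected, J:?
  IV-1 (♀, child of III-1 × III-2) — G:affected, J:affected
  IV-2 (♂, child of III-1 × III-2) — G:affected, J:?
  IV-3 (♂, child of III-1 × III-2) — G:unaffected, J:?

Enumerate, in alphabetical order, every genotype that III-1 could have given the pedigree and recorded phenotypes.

III-1 ∈ {Gg Jj, Gg jj}

G/I-1 aff ·: Gg|GG
G/I-2 un ·: gg
G/II-1 ? I-1×I-2: gg|Gg
G/II-2 ? ·: gg|Gg|GG
G/III-1 aff II-1×II-2: Gg
G/III-2 aff ·: Gg
G/IV-1 aff III-1×III-2: Gg|GG
G/IV-2 aff III-1×III-2: Gg|GG
G/IV-3 un III-1×III-2: gg
⇒ G over [I-1,I-2,II-1,II-2,III-1,III-2,IV-1,IV-2,IV-3]: 32 consistent
J/I-1 aff ·: Jj
J/I-2 un ·: jj
J/II-1 un I-1×I-2: jj
J/II-2 aff ·: Jj|JJ
J/III-1 ? II-1×II-2: jj|Jj
J/III-2 ? ·: jj|Jj|JJ
J/IV-1 aff III-1×III-2: Jj|JJ
J/IV-2 ? III-1×III-2: jj|Jj|JJ
J/IV-3 ? III-1×III-2: jj|Jj|JJ
⇒ J over [I-1,I-2,II-1,II-2,III-1,III-2,IV-1,IV-2,IV-3]: 65 consistent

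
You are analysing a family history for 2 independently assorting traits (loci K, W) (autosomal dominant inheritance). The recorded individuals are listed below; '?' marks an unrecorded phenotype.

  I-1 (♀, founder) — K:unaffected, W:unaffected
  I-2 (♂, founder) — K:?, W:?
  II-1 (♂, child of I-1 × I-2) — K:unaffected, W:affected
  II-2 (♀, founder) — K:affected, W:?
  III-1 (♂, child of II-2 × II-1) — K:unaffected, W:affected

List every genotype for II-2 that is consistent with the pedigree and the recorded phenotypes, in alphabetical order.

II-2 ∈ {Kk WW, Kk Ww, Kk ww}

K/I-1 un ·: kk
K/I-2 ? ·: kk|Kk
K/II-1 un I-1×I-2: kk
K/II-2 aff ·: Kk
K/III-1 un II-2×II-1: kk
⇒ K over [I-1,I-2,II-1,II-2,III-1]: 2 consistent
W/I-1 un ·: ww
W/I-2 ? ·: Ww|WW
W/II-1 aff I-1×I-2: Ww
W/II-2 ? ·: ww|Ww|WW
W/III-1 aff II-2×II-1: Ww|WW
⇒ W over [I-1,I-2,II-1,II-2,III-1]: 10 consistent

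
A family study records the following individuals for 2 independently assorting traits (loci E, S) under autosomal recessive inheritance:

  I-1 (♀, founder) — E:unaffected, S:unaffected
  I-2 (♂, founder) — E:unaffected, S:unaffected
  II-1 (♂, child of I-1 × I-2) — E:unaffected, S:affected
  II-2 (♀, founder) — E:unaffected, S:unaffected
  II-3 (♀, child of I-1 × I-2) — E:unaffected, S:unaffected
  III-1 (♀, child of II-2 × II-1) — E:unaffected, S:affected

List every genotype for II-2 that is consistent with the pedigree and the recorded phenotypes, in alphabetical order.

II-2 ∈ {EE Ss, Ee Ss}

E/I-1 un ·: EE|Ee
E/I-2 un ·: EE|Ee
E/II-1 un I-1×I-2: EE|Ee
E/II-2 un ·: EE|Ee
E/II-3 un I-1×I-2: EE|Ee
E/III-1 un II-2×II-1: EE|Ee
⇒ E over [I-1,I-2,II-1,II-2,II-3,III-1]: 45 consistent
S/I-1 un ·: Ss
S/I-2 un ·: Ss
S/II-1 aff I-1×I-2: ss
S/II-2 un ·: Ss
S/II-3 un I-1×I-2: SS|Ss
S/III-1 aff II-2×II-1: ss
⇒ S over [I-1,I-2,II-1,II-2,II-3,III-1]: 2 consistent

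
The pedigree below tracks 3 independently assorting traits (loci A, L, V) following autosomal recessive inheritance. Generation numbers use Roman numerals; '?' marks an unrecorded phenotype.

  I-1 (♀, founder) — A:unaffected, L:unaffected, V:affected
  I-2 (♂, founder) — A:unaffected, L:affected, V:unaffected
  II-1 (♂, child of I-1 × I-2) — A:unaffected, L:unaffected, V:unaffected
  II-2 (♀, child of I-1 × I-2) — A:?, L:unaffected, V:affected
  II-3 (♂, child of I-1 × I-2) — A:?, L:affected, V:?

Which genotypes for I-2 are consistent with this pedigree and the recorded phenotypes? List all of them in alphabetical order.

A/I-1 un ·: AA|Aa
A/I-2 un ·: AA|Aa
A/II-1 un I-1×I-2: AA|Aa
A/II-2 ? I-1×I-2: AA|Aa|aa
A/II-3 ? I-1×I-2: AA|Aa|aa
⇒ A over [I-1,I-2,II-1,II-2,II-3]: 35 consistent
L/I-1 un ·: Ll
L/I-2 aff ·: ll
L/II-1 un I-1×I-2: Ll
L/II-2 un I-1×I-2: Ll
L/II-3 aff I-1×I-2: ll
⇒ L over [I-1,I-2,II-1,II-2,II-3]: 1 consistent
V/I-1 aff ·: vv
V/I-2 un ·: Vv
V/II-1 un I-1×I-2: Vv
V/II-2 aff I-1×I-2: vv
V/II-3 ? I-1×I-2: Vv|vv
⇒ V over [I-1,I-2,II-1,II-2,II-3]: 2 consistent

I-2 ∈ {AA ll Vv, Aa ll Vv}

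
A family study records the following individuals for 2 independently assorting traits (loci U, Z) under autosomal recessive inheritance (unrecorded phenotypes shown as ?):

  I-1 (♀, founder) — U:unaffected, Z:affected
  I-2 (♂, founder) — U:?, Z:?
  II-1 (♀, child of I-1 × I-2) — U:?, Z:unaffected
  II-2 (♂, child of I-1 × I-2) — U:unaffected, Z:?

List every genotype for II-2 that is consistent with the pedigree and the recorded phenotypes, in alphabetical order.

II-2 ∈ {UU Zz, UU zz, Uu Zz, Uu zz}

U/I-1 un ·: UU|Uu
U/I-2 ? ·: UU|Uu|uu
U/II-1 ? I-1×I-2: UU|Uu|uu
U/II-2 un I-1×I-2: UU|Uu
⇒ U over [I-1,I-2,II-1,II-2]: 18 consistent
Z/I-1 aff ·: zz
Z/I-2 ? ·: ZZ|Zz
Z/II-1 un I-1×I-2: Zz
Z/II-2 ? I-1×I-2: Zz|zz
⇒ Z over [I-1,I-2,II-1,II-2]: 3 consistent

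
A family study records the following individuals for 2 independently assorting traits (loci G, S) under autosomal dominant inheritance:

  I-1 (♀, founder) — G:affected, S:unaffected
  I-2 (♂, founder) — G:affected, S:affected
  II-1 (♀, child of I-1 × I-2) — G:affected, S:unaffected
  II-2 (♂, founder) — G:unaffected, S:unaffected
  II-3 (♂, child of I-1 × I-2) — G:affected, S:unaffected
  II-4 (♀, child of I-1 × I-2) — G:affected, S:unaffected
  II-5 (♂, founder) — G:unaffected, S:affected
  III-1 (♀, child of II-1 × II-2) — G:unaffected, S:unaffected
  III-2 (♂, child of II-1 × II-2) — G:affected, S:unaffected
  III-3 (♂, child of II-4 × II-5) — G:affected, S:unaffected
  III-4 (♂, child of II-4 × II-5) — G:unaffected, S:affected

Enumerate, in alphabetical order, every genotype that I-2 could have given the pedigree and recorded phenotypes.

I-2 ∈ {GG Ss, Gg Ss}

G/I-1 aff ·: Gg|GG
G/I-2 aff ·: Gg|GG
G/II-1 aff I-1×I-2: Gg
G/II-2 un ·: gg
G/II-3 aff I-1×I-2: Gg|GG
G/II-4 aff I-1×I-2: Gg
G/II-5 un ·: gg
G/III-1 un II-1×II-2: gg
G/III-2 aff II-1×II-2: Gg
G/III-3 aff II-4×II-5: Gg
G/III-4 un II-4×II-5: gg
⇒ G over [I-1,I-2,II-1,II-2,II-3,II-4,II-5,III-1,III-2,III-3,III-4]: 6 consistent
S/I-1 un ·: ss
S/I-2 aff ·: Ss
S/II-1 un I-1×I-2: ss
S/II-2 un ·: ss
S/II-3 un I-1×I-2: ss
S/II-4 un I-1×I-2: ss
S/II-5 aff ·: Ss
S/III-1 un II-1×II-2: ss
S/III-2 un II-1×II-2: ss
S/III-3 un II-4×II-5: ss
S/III-4 aff II-4×II-5: Ss
⇒ S over [I-1,I-2,II-1,II-2,II-3,II-4,II-5,III-1,III-2,III-3,III-4]: 1 consistent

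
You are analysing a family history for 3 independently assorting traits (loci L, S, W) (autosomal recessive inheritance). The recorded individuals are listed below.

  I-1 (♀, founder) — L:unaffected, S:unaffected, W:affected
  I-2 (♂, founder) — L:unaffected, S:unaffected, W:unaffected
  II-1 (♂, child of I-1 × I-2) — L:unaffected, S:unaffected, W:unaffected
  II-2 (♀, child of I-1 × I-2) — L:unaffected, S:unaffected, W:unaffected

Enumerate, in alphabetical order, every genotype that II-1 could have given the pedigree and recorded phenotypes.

II-1 ∈ {LL SS Ww, LL Ss Ww, Ll SS Ww, Ll Ss Ww}

L/I-1 un ·: LL|Ll
L/I-2 un ·: LL|Ll
L/II-1 un I-1×I-2: LL|Ll
L/II-2 un I-1×I-2: LL|Ll
⇒ L over [I-1,I-2,II-1,II-2]: 13 consistent
S/I-1 un ·: SS|Ss
S/I-2 un ·: SS|Ss
S/II-1 un I-1×I-2: SS|Ss
S/II-2 un I-1×I-2: SS|Ss
⇒ S over [I-1,I-2,II-1,II-2]: 13 consistent
W/I-1 aff ·: ww
W/I-2 un ·: WW|Ww
W/II-1 un I-1×I-2: Ww
W/II-2 un I-1×I-2: Ww
⇒ W over [I-1,I-2,II-1,II-2]: 2 consistent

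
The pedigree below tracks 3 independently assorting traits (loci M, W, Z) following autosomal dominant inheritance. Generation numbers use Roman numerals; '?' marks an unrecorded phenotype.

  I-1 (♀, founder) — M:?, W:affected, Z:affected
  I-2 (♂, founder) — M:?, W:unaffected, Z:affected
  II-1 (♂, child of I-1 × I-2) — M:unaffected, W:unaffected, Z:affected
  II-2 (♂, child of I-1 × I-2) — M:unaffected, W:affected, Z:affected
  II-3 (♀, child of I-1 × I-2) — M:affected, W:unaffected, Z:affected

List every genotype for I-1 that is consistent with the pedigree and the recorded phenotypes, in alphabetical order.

I-1 ∈ {Mm Ww ZZ, Mm Ww Zz, mm Ww ZZ, mm Ww Zz}

M/I-1 ? ·: mm|Mm
M/I-2 ? ·: mm|Mm
M/II-1 un I-1×I-2: mm
M/II-2 un I-1×I-2: mm
M/II-3 aff I-1×I-2: Mm|MM
⇒ M over [I-1,I-2,II-1,II-2,II-3]: 4 consistent
W/I-1 aff ·: Ww
W/I-2 un ·: ww
W/II-1 un I-1×I-2: ww
W/II-2 aff I-1×I-2: Ww
W/II-3 un I-1×I-2: ww
⇒ W over [I-1,I-2,II-1,II-2,II-3]: 1 consistent
Z/I-1 aff ·: Zz|ZZ
Z/I-2 aff ·: Zz|ZZ
Z/II-1 aff I-1×I-2: Zz|ZZ
Z/II-2 aff I-1×I-2: Zz|ZZ
Z/II-3 aff I-1×I-2: Zz|ZZ
⇒ Z over [I-1,I-2,II-1,II-2,II-3]: 25 consistent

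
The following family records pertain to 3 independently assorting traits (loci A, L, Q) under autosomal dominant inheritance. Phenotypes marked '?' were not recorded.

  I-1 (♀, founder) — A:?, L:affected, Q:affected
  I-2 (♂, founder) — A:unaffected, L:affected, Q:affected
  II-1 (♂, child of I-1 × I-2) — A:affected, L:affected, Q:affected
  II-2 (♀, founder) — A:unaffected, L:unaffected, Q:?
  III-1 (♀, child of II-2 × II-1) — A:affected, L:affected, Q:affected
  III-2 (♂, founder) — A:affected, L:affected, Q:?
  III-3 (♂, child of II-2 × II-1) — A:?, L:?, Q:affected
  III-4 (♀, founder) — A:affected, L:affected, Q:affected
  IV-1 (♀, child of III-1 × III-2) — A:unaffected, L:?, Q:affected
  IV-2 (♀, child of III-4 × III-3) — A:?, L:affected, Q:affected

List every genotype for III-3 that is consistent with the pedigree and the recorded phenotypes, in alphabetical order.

III-3 ∈ {Aa Ll QQ, Aa Ll Qq, Aa ll QQ, Aa ll Qq, aa Ll QQ, aa Ll Qq, aa ll QQ, aa ll Qq}

A/I-1 ? ·: Aa|AA
A/I-2 un ·: aa
A/II-1 aff I-1×I-2: Aa
A/II-2 un ·: aa
A/III-1 aff II-2×II-1: Aa
A/III-2 aff ·: Aa
A/III-3 ? II-2×II-1: aa|Aa
A/III-4 aff ·: Aa|AA
A/IV-1 un III-1×III-2: aa
A/IV-2 ? III-4×III-3: aa|Aa|AA
⇒ A over [I-1,I-2,II-1,II-2,III-1,III-2,III-3,III-4,IV-1,IV-2]: 16 consistent
L/I-1 aff ·: Ll|LL
L/I-2 aff ·: Ll|LL
L/II-1 aff I-1×I-2: Ll|LL
L/II-2 un ·: ll
L/III-1 aff II-2×II-1: Ll
L/III-2 aff ·: Ll|LL
L/III-3 ? II-2×II-1: ll|Ll
L/III-4 aff ·: Ll|LL
L/IV-1 ? III-1×III-2: ll|Ll|LL
L/IV-2 aff III-4×III-3: Ll|LL
⇒ L over [I-1,I-2,II-1,II-2,III-1,III-2,III-3,III-4,IV-1,IV-2]: 170 consistent
Q/I-1 aff ·: Qq|QQ
Q/I-2 aff ·: Qq|QQ
Q/II-1 aff I-1×I-2: Qq|QQ
Q/II-2 ? ·: qq|Qq|QQ
Q/III-1 aff II-2×II-1: Qq|QQ
Q/III-2 ? ·: qq|Qq|QQ
Q/III-3 aff II-2×II-1: Qq|QQ
Q/III-4 aff ·: Qq|QQ
Q/IV-1 aff III-1×III-2: Qq|QQ
Q/IV-2 aff III-4×III-3: Qq|QQ
⇒ Q over [I-1,I-2,II-1,II-2,III-1,III-2,III-3,III-4,IV-1,IV-2]: 818 consistent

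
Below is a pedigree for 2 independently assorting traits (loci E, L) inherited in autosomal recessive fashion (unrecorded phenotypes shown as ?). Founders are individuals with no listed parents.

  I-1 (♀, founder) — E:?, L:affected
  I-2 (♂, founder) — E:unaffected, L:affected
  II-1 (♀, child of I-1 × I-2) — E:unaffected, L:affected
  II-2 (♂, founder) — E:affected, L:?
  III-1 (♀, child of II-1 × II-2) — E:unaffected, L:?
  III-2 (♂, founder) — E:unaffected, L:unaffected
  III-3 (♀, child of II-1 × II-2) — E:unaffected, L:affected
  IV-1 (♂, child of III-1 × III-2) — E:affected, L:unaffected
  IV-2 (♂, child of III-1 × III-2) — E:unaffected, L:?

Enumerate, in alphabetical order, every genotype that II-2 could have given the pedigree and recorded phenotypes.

E/I-1 ? ·: EE|Ee|ee
E/I-2 un ·: EE|Ee
E/II-1 un I-1×I-2: EE|Ee
E/II-2 aff ·: ee
E/III-1 un II-1×II-2: Ee
E/III-2 un ·: Ee
E/III-3 un II-1×II-2: Ee
E/IV-1 aff III-1×III-2: ee
E/IV-2 un III-1×III-2: EE|Ee
⇒ E over [I-1,I-2,II-1,II-2,III-1,III-2,III-3,IV-1,IV-2]: 18 consistent
L/I-1 aff ·: ll
L/I-2 aff ·: ll
L/II-1 aff I-1×I-2: ll
L/II-2 ? ·: Ll|ll
L/III-1 ? II-1×II-2: Ll|ll
L/III-2 un ·: LL|Ll
L/III-3 aff II-1×II-2: ll
L/IV-1 un III-1×III-2: LL|Ll
L/IV-2 ? III-1×III-2: LL|Ll|ll
⇒ L over [I-1,I-2,II-1,II-2,III-1,III-2,III-3,IV-1,IV-2]: 16 consistent

II-2 ∈ {ee Ll, ee ll}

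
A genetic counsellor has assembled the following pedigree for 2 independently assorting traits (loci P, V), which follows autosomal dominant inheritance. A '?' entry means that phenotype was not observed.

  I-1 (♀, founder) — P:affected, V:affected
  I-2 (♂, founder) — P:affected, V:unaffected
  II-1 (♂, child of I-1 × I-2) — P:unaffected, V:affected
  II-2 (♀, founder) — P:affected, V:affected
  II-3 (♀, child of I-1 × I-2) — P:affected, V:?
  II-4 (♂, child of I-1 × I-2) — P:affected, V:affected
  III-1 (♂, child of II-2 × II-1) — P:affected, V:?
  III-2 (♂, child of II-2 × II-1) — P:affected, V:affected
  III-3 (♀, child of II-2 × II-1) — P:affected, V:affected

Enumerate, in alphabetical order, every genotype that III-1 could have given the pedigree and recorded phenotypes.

III-1 ∈ {Pp VV, Pp Vv, Pp vv}

P/I-1 aff ·: Pp
P/I-2 aff ·: Pp
P/II-1 un I-1×I-2: pp
P/II-2 aff ·: Pp|PP
P/II-3 aff I-1×I-2: Pp|PP
P/II-4 aff I-1×I-2: Pp|PP
P/III-1 aff II-2×II-1: Pp
P/III-2 aff II-2×II-1: Pp
P/III-3 aff II-2×II-1: Pp
⇒ P over [I-1,I-2,II-1,II-2,II-3,II-4,III-1,III-2,III-3]: 8 consistent
V/I-1 aff ·: Vv|VV
V/I-2 un ·: vv
V/II-1 aff I-1×I-2: Vv
V/II-2 aff ·: Vv|VV
V/II-3 ? I-1×I-2: vv|Vv
V/II-4 aff I-1×I-2: Vv
V/III-1 ? II-2×II-1: vv|Vv|VV
V/III-2 aff II-2×II-1: Vv|VV
V/III-3 aff II-2×II-1: Vv|VV
⇒ V over [I-1,I-2,II-1,II-2,II-3,II-4,III-1,III-2,III-3]: 60 consistent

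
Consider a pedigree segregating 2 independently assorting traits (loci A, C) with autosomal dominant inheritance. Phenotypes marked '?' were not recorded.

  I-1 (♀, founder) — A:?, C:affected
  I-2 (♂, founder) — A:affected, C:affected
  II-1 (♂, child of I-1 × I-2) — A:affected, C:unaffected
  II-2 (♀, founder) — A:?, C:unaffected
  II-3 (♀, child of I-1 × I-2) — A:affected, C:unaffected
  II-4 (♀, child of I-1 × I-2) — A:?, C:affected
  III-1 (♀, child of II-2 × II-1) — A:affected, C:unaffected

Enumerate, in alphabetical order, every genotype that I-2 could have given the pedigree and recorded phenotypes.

I-2 ∈ {AA Cc, Aa Cc}

A/I-1 ? ·: aa|Aa|AA
A/I-2 aff ·: Aa|AA
A/II-1 aff I-1×I-2: Aa|AA
A/II-2 ? ·: aa|Aa|AA
A/II-3 aff I-1×I-2: Aa|AA
A/II-4 ? I-1×I-2: aa|Aa|AA
A/III-1 aff II-2×II-1: Aa|AA
⇒ A over [I-1,I-2,II-1,II-2,II-3,II-4,III-1]: 145 consistent
C/I-1 aff ·: Cc
C/I-2 aff ·: Cc
C/II-1 un I-1×I-2: cc
C/II-2 un ·: cc
C/II-3 un I-1×I-2: cc
C/II-4 aff I-1×I-2: Cc|CC
C/III-1 un II-2×II-1: cc
⇒ C over [I-1,I-2,II-1,II-2,II-3,II-4,III-1]: 2 consistent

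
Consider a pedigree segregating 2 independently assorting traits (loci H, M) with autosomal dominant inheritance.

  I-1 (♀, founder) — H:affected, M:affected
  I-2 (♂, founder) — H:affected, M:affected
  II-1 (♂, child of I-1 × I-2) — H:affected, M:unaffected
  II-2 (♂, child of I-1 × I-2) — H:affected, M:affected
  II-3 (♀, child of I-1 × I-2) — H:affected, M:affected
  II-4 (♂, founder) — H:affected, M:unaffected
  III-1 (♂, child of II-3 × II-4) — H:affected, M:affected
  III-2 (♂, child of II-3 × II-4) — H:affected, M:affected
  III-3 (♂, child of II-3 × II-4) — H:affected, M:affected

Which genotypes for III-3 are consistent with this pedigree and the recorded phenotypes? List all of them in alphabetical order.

H/I-1 aff ·: Hh|HH
H/I-2 aff ·: Hh|HH
H/II-1 aff I-1×I-2: Hh|HH
H/II-2 aff I-1×I-2: Hh|HH
H/II-3 aff I-1×I-2: Hh|HH
H/II-4 aff ·: Hh|HH
H/III-1 aff II-3×II-4: Hh|HH
H/III-2 aff II-3×II-4: Hh|HH
H/III-3 aff II-3×II-4: Hh|HH
⇒ H over [I-1,I-2,II-1,II-2,II-3,II-4,III-1,III-2,III-3]: 309 consistent
M/I-1 aff ·: Mm
M/I-2 aff ·: Mm
M/II-1 un I-1×I-2: mm
M/II-2 aff I-1×I-2: Mm|MM
M/II-3 aff I-1×I-2: Mm|MM
M/II-4 un ·: mm
M/III-1 aff II-3×II-4: Mm
M/III-2 aff II-3×II-4: Mm
M/III-3 aff II-3×II-4: Mm
⇒ M over [I-1,I-2,II-1,II-2,II-3,II-4,III-1,III-2,III-3]: 4 consistent

III-3 ∈ {HH Mm, Hh Mm}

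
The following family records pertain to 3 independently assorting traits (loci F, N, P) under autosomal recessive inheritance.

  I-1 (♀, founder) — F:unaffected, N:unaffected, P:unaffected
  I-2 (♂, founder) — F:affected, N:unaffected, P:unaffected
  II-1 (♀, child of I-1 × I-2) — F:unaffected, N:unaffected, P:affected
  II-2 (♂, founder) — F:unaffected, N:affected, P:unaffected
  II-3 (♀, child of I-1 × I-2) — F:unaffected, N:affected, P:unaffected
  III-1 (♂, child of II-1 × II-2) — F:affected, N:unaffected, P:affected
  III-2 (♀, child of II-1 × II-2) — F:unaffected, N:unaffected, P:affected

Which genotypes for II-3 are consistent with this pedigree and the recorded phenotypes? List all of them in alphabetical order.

F/I-1 un ·: FF|Ff
F/I-2 aff ·: ff
F/II-1 un I-1×I-2: Ff
F/II-2 un ·: Ff
F/II-3 un I-1×I-2: Ff
F/III-1 aff II-1×II-2: ff
F/III-2 un II-1×II-2: FF|Ff
⇒ F over [I-1,I-2,II-1,II-2,II-3,III-1,III-2]: 4 consistent
N/I-1 un ·: Nn
N/I-2 un ·: Nn
N/II-1 un I-1×I-2: NN|Nn
N/II-2 aff ·: nn
N/II-3 aff I-1×I-2: nn
N/III-1 un II-1×II-2: Nn
N/III-2 un II-1×II-2: Nn
⇒ N over [I-1,I-2,II-1,II-2,II-3,III-1,III-2]: 2 consistent
P/I-1 un ·: Pp
P/I-2 un ·: Pp
P/II-1 aff I-1×I-2: pp
P/II-2 un ·: Pp
P/II-3 un I-1×I-2: PP|Pp
P/III-1 aff II-1×II-2: pp
P/III-2 aff II-1×II-2: pp
⇒ P over [I-1,I-2,II-1,II-2,II-3,III-1,III-2]: 2 consistent

II-3 ∈ {Ff nn PP, Ff nn Pp}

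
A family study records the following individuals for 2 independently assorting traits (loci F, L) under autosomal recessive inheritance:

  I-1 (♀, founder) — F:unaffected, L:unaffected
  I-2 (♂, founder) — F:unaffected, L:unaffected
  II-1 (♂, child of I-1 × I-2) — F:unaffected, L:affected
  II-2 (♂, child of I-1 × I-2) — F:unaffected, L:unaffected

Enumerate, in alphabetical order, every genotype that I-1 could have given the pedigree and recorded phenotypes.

F/I-1 un ·: FF|Ff
F/I-2 un ·: FF|Ff
F/II-1 un I-1×I-2: FF|Ff
F/II-2 un I-1×I-2: FF|Ff
⇒ F over [I-1,I-2,II-1,II-2]: 13 consistent
L/I-1 un ·: Ll
L/I-2 un ·: Ll
L/II-1 aff I-1×I-2: ll
L/II-2 un I-1×I-2: LL|Ll
⇒ L over [I-1,I-2,II-1,II-2]: 2 consistent

I-1 ∈ {FF Ll, Ff Ll}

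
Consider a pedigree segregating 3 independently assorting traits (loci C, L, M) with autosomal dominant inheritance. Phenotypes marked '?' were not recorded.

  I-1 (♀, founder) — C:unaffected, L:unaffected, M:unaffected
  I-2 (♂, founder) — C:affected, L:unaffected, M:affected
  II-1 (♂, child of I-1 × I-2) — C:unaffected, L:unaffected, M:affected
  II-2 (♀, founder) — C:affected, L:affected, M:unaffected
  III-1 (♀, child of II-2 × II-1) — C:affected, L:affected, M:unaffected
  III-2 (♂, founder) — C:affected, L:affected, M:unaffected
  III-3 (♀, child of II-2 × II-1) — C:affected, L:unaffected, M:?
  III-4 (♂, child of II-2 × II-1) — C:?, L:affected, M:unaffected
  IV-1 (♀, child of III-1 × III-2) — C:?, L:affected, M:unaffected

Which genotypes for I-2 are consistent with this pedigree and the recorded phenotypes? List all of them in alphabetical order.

I-2 ∈ {Cc ll MM, Cc ll Mm}

C/I-1 un ·: cc
C/I-2 aff ·: Cc
C/II-1 un I-1×I-2: cc
C/II-2 aff ·: Cc|CC
C/III-1 aff II-2×II-1: Cc
C/III-2 aff ·: Cc|CC
C/III-3 aff II-2×II-1: Cc
C/III-4 ? II-2×II-1: cc|Cc
C/IV-1 ? III-1×III-2: cc|Cc|CC
⇒ C over [I-1,I-2,II-1,II-2,III-1,III-2,III-3,III-4,IV-1]: 15 consistent
L/I-1 un ·: ll
L/I-2 un ·: ll
L/II-1 un I-1×I-2: ll
L/II-2 aff ·: Ll
L/III-1 aff II-2×II-1: Ll
L/III-2 aff ·: Ll|LL
L/III-3 un II-2×II-1: ll
L/III-4 aff II-2×II-1: Ll
L/IV-1 aff III-1×III-2: Ll|LL
⇒ L over [I-1,I-2,II-1,II-2,III-1,III-2,III-3,III-4,IV-1]: 4 consistent
M/I-1 un ·: mm
M/I-2 aff ·: Mm|MM
M/II-1 aff I-1×I-2: Mm
M/II-2 un ·: mm
M/III-1 un II-2×II-1: mm
M/III-2 un ·: mm
M/III-3 ? II-2×II-1: mm|Mm
M/III-4 un II-2×II-1: mm
M/IV-1 un III-1×III-2: mm
⇒ M over [I-1,I-2,II-1,II-2,III-1,III-2,III-3,III-4,IV-1]: 4 consistent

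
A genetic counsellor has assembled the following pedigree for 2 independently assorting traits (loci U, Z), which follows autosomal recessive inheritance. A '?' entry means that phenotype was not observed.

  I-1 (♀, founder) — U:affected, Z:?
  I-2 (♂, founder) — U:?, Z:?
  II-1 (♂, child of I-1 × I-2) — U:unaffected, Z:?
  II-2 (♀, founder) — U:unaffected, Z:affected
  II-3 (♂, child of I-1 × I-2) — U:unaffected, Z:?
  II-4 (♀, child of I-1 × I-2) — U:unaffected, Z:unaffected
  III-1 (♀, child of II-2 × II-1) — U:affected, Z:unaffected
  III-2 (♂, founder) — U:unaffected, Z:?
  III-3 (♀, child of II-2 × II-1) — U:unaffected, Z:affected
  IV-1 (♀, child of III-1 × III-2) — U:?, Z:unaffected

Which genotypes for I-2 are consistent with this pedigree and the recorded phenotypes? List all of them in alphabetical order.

I-2 ∈ {UU ZZ, UU Zz, UU zz, Uu ZZ, Uu Zz, Uu zz}

U/I-1 aff ·: uu
U/I-2 ? ·: UU|Uu
U/II-1 un I-1×I-2: Uu
U/II-2 un ·: Uu
U/II-3 un I-1×I-2: Uu
U/II-4 un I-1×I-2: Uu
U/III-1 aff II-2×II-1: uu
U/III-2 un ·: UU|Uu
U/III-3 un II-2×II-1: UU|Uu
U/IV-1 ? III-1×III-2: Uu|uu
⇒ U over [I-1,I-2,II-1,II-2,II-3,II-4,III-1,III-2,III-3,IV-1]: 12 consistent
Z/I-1 ? ·: ZZ|Zz|zz
Z/I-2 ? ·: ZZ|Zz|zz
Z/II-1 ? I-1×I-2: Zz
Z/II-2 aff ·: zz
Z/II-3 ? I-1×I-2: ZZ|Zz|zz
Z/II-4 un I-1×I-2: ZZ|Zz
Z/III-1 un II-2×II-1: Zz
Z/III-2 ? ·: ZZ|Zz|zz
Z/III-3 aff II-2×II-1: zz
Z/IV-1 un III-1×III-2: ZZ|Zz
⇒ Z over [I-1,I-2,II-1,II-2,II-3,II-4,III-1,III-2,III-3,IV-1]: 100 consistent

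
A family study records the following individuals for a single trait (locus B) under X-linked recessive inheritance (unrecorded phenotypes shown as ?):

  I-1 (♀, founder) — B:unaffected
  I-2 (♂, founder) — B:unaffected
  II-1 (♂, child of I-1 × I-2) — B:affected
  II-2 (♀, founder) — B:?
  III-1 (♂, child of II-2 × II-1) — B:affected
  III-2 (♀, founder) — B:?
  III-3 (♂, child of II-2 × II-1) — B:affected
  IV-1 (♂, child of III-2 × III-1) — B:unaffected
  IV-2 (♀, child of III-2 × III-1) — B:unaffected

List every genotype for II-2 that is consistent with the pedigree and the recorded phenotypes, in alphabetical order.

B/I-1 un ·: X^BX^b
B/I-2 un ·: X^BY
B/II-1 aff I-1×I-2: X^bY
B/II-2 ? ·: X^BX^b|X^bX^b
B/III-1 aff II-2×II-1: X^bY
B/III-2 ? ·: X^BX^B|X^BX^b
B/III-3 aff II-2×II-1: X^bY
B/IV-1 un III-2×III-1: X^BY
B/IV-2 un III-2×III-1: X^BX^b
⇒ B over [I-1,I-2,II-1,II-2,III-1,III-2,III-3,IV-1,IV-2]: 4 consistent

II-2 ∈ {X^BX^b, X^bX^b}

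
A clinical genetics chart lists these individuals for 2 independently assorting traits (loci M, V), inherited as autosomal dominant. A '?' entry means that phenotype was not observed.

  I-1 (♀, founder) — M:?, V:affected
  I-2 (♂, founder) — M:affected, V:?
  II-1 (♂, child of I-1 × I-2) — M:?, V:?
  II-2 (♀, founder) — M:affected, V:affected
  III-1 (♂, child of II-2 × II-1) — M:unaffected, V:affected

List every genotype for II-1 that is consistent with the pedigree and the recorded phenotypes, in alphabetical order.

II-1 ∈ {Mm VV, Mm Vv, Mm vv, mm VV, mm Vv, mm vv}

M/I-1 ? ·: mm|Mm|MM
M/I-2 aff ·: Mm|MM
M/II-1 ? I-1×I-2: mm|Mm
M/II-2 aff ·: Mm
M/III-1 un II-2×II-1: mm
⇒ M over [I-1,I-2,II-1,II-2,III-1]: 7 consistent
V/I-1 aff ·: Vv|VV
V/I-2 ? ·: vv|Vv|VV
V/II-1 ? I-1×I-2: vv|Vv|VV
V/II-2 aff ·: Vv|VV
V/III-1 aff II-2×II-1: Vv|VV
⇒ V over [I-1,I-2,II-1,II-2,III-1]: 36 consistent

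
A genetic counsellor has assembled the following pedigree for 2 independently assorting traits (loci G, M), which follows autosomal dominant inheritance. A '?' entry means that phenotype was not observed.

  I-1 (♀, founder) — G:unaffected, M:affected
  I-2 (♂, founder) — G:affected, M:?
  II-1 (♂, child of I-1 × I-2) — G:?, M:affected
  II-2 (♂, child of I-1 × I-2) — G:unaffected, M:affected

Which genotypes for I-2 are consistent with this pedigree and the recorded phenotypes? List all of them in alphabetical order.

G/I-1 un ·: gg
G/I-2 aff ·: Gg
G/II-1 ? I-1×I-2: gg|Gg
G/II-2 un I-1×I-2: gg
⇒ G over [I-1,I-2,II-1,II-2]: 2 consistent
M/I-1 aff ·: Mm|MM
M/I-2 ? ·: mm|Mm|MM
M/II-1 aff I-1×I-2: Mm|MM
M/II-2 aff I-1×I-2: Mm|MM
⇒ M over [I-1,I-2,II-1,II-2]: 15 consistent

I-2 ∈ {Gg MM, Gg Mm, Gg mm}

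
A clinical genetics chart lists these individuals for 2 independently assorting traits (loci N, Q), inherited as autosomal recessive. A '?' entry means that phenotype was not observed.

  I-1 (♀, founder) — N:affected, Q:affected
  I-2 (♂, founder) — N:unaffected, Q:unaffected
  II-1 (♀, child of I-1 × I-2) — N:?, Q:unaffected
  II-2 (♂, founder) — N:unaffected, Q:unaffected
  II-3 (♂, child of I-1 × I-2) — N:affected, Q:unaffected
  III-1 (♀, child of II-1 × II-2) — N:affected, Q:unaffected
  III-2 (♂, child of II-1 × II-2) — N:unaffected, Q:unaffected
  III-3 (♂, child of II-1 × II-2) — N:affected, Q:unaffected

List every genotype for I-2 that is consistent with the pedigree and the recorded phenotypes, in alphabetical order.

I-2 ∈ {Nn QQ, Nn Qq}

N/I-1 aff ·: nn
N/I-2 un ·: Nn
N/II-1 ? I-1×I-2: Nn|nn
N/II-2 un ·: Nn
N/II-3 aff I-1×I-2: nn
N/III-1 aff II-1×II-2: nn
N/III-2 un II-1×II-2: NN|Nn
N/III-3 aff II-1×II-2: nn
⇒ N over [I-1,I-2,II-1,II-2,II-3,III-1,III-2,III-3]: 3 consistent
Q/I-1 aff ·: qq
Q/I-2 un ·: QQ|Qq
Q/II-1 un I-1×I-2: Qq
Q/II-2 un ·: QQ|Qq
Q/II-3 un I-1×I-2: Qq
Q/III-1 un II-1×II-2: QQ|Qq
Q/III-2 un II-1×II-2: QQ|Qq
Q/III-3 un II-1×II-2: QQ|Qq
⇒ Q over [I-1,I-2,II-1,II-2,II-3,III-1,III-2,III-3]: 32 consistent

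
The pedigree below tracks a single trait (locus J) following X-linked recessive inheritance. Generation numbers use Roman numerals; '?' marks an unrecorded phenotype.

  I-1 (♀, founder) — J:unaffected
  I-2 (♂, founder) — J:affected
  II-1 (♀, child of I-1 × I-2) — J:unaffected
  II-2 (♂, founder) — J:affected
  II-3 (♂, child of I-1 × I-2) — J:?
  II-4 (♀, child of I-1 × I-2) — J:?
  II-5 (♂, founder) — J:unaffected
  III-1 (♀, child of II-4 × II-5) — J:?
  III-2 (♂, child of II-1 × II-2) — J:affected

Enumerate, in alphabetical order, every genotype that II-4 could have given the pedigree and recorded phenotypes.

II-4 ∈ {X^JX^j, X^jX^j}

J/I-1 un ·: X^JX^J|X^JX^j
J/I-2 aff ·: X^jY
J/II-1 un I-1×I-2: X^JX^j
J/II-2 aff ·: X^jY
J/II-3 ? I-1×I-2: X^JY|X^jY
J/II-4 ? I-1×I-2: X^JX^j|X^jX^j
J/II-5 un ·: X^JY
J/III-1 ? II-4×II-5: X^JX^J|X^JX^j
J/III-2 aff II-1×II-2: X^jY
⇒ J over [I-1,I-2,II-1,II-2,II-3,II-4,II-5,III-1,III-2]: 8 consistent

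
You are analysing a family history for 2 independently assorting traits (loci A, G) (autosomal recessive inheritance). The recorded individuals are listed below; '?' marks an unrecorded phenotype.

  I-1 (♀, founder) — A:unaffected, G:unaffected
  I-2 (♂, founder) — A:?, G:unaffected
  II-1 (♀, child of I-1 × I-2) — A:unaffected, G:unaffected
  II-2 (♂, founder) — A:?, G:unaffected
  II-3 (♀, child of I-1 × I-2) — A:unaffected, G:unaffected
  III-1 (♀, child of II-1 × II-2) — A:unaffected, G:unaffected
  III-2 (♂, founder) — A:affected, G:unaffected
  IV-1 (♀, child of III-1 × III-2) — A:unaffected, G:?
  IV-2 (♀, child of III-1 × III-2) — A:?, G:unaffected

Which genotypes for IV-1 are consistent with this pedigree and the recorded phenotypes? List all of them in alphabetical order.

A/I-1 un ·: AA|Aa
A/I-2 ? ·: AA|Aa|aa
A/II-1 un I-1×I-2: AA|Aa
A/II-2 ? ·: AA|Aa|aa
A/II-3 un I-1×I-2: AA|Aa
A/III-1 un II-1×II-2: AA|Aa
A/III-2 aff ·: aa
A/IV-1 un III-1×III-2: Aa
A/IV-2 ? III-1×III-2: Aa|aa
⇒ A over [I-1,I-2,II-1,II-2,II-3,III-1,III-2,IV-1,IV-2]: 106 consistent
G/I-1 un ·: GG|Gg
G/I-2 un ·: GG|Gg
G/II-1 un I-1×I-2: GG|Gg
G/II-2 un ·: GG|Gg
G/II-3 un I-1×I-2: GG|Gg
G/III-1 un II-1×II-2: GG|Gg
G/III-2 un ·: GG|Gg
G/IV-1 ? III-1×III-2: GG|Gg|gg
G/IV-2 un III-1×III-2: GG|Gg
⇒ G over [I-1,I-2,II-1,II-2,II-3,III-1,III-2,IV-1,IV-2]: 320 consistent

IV-1 ∈ {Aa GG, Aa Gg, Aa gg}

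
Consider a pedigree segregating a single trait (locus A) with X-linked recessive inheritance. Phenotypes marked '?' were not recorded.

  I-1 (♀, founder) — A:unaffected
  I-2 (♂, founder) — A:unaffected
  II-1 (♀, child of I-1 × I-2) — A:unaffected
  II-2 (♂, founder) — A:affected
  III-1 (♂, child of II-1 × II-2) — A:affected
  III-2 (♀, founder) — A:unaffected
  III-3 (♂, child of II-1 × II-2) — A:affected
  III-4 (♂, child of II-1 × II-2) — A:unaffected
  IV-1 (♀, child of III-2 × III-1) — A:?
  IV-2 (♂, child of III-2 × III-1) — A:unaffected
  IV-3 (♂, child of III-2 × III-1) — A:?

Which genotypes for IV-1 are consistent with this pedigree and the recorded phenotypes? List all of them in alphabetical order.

A/I-1 un ·: X^AX^a
A/I-2 un ·: X^AY
A/II-1 un I-1×I-2: X^AX^a
A/II-2 aff ·: X^aY
A/III-1 aff II-1×II-2: X^aY
A/III-2 un ·: X^AX^A|X^AX^a
A/III-3 aff II-1×II-2: X^aY
A/III-4 un II-1×II-2: X^AY
A/IV-1 ? III-2×III-1: X^AX^a|X^aX^a
A/IV-2 un III-2×III-1: X^AY
A/IV-3 ? III-2×III-1: X^AY|X^aY
⇒ A over [I-1,I-2,II-1,II-2,III-1,III-2,III-3,III-4,IV-1,IV-2,IV-3]: 5 consistent

IV-1 ∈ {X^AX^a, X^aX^a}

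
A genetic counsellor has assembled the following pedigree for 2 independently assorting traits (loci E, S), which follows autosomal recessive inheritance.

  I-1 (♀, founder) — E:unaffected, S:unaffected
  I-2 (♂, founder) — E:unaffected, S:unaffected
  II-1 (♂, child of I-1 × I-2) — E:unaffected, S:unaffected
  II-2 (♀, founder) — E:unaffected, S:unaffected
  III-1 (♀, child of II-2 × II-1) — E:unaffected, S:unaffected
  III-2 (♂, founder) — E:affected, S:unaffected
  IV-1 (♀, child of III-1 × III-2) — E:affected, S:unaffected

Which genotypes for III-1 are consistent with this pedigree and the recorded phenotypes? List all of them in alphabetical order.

III-1 ∈ {Ee SS, Ee Ss}

E/I-1 un ·: EE|Ee
E/I-2 un ·: EE|Ee
E/II-1 un I-1×I-2: EE|Ee
E/II-2 un ·: EE|Ee
E/III-1 un II-2×II-1: Ee
E/III-2 aff ·: ee
E/IV-1 aff III-1×III-2: ee
⇒ E over [I-1,I-2,II-1,II-2,III-1,III-2,IV-1]: 10 consistent
S/I-1 un ·: SS|Ss
S/I-2 un ·: SS|Ss
S/II-1 un I-1×I-2: SS|Ss
S/II-2 un ·: SS|Ss
S/III-1 un II-2×II-1: SS|Ss
S/III-2 un ·: SS|Ss
S/IV-1 un III-1×III-2: SS|Ss
⇒ S over [I-1,I-2,II-1,II-2,III-1,III-2,IV-1]: 82 consistent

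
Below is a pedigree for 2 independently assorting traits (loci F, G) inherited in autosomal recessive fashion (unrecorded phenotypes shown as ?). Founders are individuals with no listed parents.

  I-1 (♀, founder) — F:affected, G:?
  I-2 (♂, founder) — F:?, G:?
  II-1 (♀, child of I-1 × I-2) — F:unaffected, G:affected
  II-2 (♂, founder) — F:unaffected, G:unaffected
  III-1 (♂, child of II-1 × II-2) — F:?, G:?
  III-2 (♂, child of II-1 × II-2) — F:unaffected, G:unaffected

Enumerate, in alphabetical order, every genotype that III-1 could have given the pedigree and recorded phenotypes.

III-1 ∈ {FF Gg, FF gg, Ff Gg, Ff gg, ff Gg, ff gg}

F/I-1 aff ·: ff
F/I-2 ? ·: FF|Ff
F/II-1 un I-1×I-2: Ff
F/II-2 un ·: FF|Ff
F/III-1 ? II-1×II-2: FF|Ff|ff
F/III-2 un II-1×II-2: FF|Ff
⇒ F over [I-1,I-2,II-1,II-2,III-1,III-2]: 20 consistent
G/I-1 ? ·: Gg|gg
G/I-2 ? ·: Gg|gg
G/II-1 aff I-1×I-2: gg
G/II-2 un ·: GG|Gg
G/III-1 ? II-1×II-2: Gg|gg
G/III-2 un II-1×II-2: Gg
⇒ G over [I-1,I-2,II-1,II-2,III-1,III-2]: 12 consistent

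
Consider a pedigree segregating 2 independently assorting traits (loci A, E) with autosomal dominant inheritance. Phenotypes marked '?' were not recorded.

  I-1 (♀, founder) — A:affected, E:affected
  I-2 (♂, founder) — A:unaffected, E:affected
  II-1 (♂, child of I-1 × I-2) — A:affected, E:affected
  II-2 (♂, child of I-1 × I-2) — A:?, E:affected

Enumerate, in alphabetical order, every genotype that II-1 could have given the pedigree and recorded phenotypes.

A/I-1 aff ·: Aa|AA
A/I-2 un ·: aa
A/II-1 aff I-1×I-2: Aa
A/II-2 ? I-1×I-2: aa|Aa
⇒ A over [I-1,I-2,II-1,II-2]: 3 consistent
E/I-1 aff ·: Ee|EE
E/I-2 aff ·: Ee|EE
E/II-1 aff I-1×I-2: Ee|EE
E/II-2 aff I-1×I-2: Ee|EE
⇒ E over [I-1,I-2,II-1,II-2]: 13 consistent

II-1 ∈ {Aa EE, Aa Ee}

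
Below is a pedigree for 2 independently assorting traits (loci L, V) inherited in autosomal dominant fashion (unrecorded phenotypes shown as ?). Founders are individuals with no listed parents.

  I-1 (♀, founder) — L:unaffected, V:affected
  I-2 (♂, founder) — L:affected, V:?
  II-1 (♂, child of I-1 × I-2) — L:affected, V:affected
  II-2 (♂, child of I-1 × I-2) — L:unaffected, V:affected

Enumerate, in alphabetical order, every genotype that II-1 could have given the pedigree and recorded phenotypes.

II-1 ∈ {Ll VV, Ll Vv}

L/I-1 un ·: ll
L/I-2 aff ·: Ll
L/II-1 aff I-1×I-2: Ll
L/II-2 un I-1×I-2: ll
⇒ L over [I-1,I-2,II-1,II-2]: 1 consistent
V/I-1 aff ·: Vv|VV
V/I-2 ? ·: vv|Vv|VV
V/II-1 aff I-1×I-2: Vv|VV
V/II-2 aff I-1×I-2: Vv|VV
⇒ V over [I-1,I-2,II-1,II-2]: 15 consistent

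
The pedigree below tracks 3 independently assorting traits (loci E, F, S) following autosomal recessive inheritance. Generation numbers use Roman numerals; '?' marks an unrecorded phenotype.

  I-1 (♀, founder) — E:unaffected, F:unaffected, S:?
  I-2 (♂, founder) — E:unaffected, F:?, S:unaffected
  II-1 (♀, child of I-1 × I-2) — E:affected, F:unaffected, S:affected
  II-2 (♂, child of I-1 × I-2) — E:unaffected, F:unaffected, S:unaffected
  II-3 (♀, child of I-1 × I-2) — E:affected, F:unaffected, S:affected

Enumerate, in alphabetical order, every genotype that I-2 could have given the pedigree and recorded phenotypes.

I-2 ∈ {Ee FF Ss, Ee Ff Ss, Ee ff Ss}

E/I-1 un ·: Ee
E/I-2 un ·: Ee
E/II-1 aff I-1×I-2: ee
E/II-2 un I-1×I-2: EE|Ee
E/II-3 aff I-1×I-2: ee
⇒ E over [I-1,I-2,II-1,II-2,II-3]: 2 consistent
F/I-1 un ·: FF|Ff
F/I-2 ? ·: FF|Ff|ff
F/II-1 un I-1×I-2: FF|Ff
F/II-2 un I-1×I-2: FF|Ff
F/II-3 un I-1×I-2: FF|Ff
⇒ F over [I-1,I-2,II-1,II-2,II-3]: 27 consistent
S/I-1 ? ·: Ss|ss
S/I-2 un ·: Ss
S/II-1 aff I-1×I-2: ss
S/II-2 un I-1×I-2: SS|Ss
S/II-3 aff I-1×I-2: ss
⇒ S over [I-1,I-2,II-1,II-2,II-3]: 3 consistent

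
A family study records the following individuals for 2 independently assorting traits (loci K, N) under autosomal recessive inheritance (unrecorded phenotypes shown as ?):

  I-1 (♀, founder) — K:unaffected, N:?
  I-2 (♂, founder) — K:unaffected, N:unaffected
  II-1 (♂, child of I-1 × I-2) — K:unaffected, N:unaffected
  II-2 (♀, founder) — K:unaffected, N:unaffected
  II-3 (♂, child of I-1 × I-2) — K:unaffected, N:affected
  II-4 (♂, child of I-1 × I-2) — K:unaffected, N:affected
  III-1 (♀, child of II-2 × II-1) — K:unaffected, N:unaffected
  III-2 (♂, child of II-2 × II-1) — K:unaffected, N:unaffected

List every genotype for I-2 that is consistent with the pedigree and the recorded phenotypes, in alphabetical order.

K/I-1 un ·: KK|Kk
K/I-2 un ·: KK|Kk
K/II-1 un I-1×I-2: KK|Kk
K/II-2 un ·: KK|Kk
K/II-3 un I-1×I-2: KK|Kk
K/II-4 un I-1×I-2: KK|Kk
K/III-1 un II-2×II-1: KK|Kk
K/III-2 un II-2×II-1: KK|Kk
⇒ K over [I-1,I-2,II-1,II-2,II-3,II-4,III-1,III-2]: 161 consistent
N/I-1 ? ·: Nn|nn
N/I-2 un ·: Nn
N/II-1 un I-1×I-2: NN|Nn
N/II-2 un ·: NN|Nn
N/II-3 aff I-1×I-2: nn
N/II-4 aff I-1×I-2: nn
N/III-1 un II-2×II-1: NN|Nn
N/III-2 un II-2×II-1: NN|Nn
⇒ N over [I-1,I-2,II-1,II-2,II-3,II-4,III-1,III-2]: 21 consistent

I-2 ∈ {KK Nn, Kk Nn}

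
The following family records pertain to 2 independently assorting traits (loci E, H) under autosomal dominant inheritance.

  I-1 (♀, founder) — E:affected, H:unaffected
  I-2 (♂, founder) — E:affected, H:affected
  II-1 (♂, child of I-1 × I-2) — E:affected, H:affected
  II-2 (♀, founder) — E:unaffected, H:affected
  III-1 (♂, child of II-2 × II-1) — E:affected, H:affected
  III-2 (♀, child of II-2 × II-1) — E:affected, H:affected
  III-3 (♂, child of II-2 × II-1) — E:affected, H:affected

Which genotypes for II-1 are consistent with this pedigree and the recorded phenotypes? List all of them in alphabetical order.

II-1 ∈ {EE Hh, Ee Hh}

E/I-1 aff ·: Ee|EE
E/I-2 aff ·: Ee|EE
E/II-1 aff I-1×I-2: Ee|EE
E/II-2 un ·: ee
E/III-1 aff II-2×II-1: Ee
E/III-2 aff II-2×II-1: Ee
E/III-3 aff II-2×II-1: Ee
⇒ E over [I-1,I-2,II-1,II-2,III-1,III-2,III-3]: 7 consistent
H/I-1 un ·: hh
H/I-2 aff ·: Hh|HH
H/II-1 aff I-1×I-2: Hh
H/II-2 aff ·: Hh|HH
H/III-1 aff II-2×II-1: Hh|HH
H/III-2 aff II-2×II-1: Hh|HH
H/III-3 aff II-2×II-1: Hh|HH
⇒ H over [I-1,I-2,II-1,II-2,III-1,III-2,III-3]: 32 consistent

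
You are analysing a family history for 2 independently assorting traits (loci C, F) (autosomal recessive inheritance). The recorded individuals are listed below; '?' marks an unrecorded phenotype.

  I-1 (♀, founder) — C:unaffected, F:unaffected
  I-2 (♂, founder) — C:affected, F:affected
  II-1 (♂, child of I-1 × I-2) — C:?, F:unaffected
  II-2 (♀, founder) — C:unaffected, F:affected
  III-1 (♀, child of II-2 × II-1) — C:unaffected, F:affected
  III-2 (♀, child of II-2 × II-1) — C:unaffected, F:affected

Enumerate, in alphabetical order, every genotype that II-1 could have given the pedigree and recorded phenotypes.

C/I-1 un ·: CC|Cc
C/I-2 aff ·: cc
C/II-1 ? I-1×I-2: Cc|cc
C/II-2 un ·: CC|Cc
C/III-1 un II-2×II-1: CC|Cc
C/III-2 un II-2×II-1: CC|Cc
⇒ C over [I-1,I-2,II-1,II-2,III-1,III-2]: 18 consistent
F/I-1 un ·: FF|Ff
F/I-2 aff ·: ff
F/II-1 un I-1×I-2: Ff
F/II-2 aff ·: ff
F/III-1 aff II-2×II-1: ff
F/III-2 aff II-2×II-1: ff
⇒ F over [I-1,I-2,II-1,II-2,III-1,III-2]: 2 consistent

II-1 ∈ {Cc Ff, cc Ff}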